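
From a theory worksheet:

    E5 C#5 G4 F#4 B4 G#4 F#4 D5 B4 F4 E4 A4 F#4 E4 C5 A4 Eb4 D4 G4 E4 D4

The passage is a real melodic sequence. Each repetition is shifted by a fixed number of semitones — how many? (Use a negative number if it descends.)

-2

Taking 7-note groups, the heads are E5, D5, C5: the pattern moves down a 2nd.
Counting half-steps from E5 to D5: -2.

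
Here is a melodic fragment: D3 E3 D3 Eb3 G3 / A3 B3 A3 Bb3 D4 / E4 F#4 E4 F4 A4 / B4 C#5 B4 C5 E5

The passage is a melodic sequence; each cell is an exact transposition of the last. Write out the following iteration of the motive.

F#5 G#5 F#5 G5 B5

Unit = 5 notes; the statements start on D3, A3, E4, B4, moving up a 5th each time.
So cell 5 is F#5 G#5 F#5 G5 B5.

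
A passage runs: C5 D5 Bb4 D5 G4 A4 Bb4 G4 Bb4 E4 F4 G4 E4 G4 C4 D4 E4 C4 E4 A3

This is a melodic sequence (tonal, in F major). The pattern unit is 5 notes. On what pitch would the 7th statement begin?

Taking 5-note groups, the heads are C5, A4, F4, D4: the pattern moves down a 3rd.
Continuing: Bb3 → G3 → E3. Statement 7 starts on E3.

E3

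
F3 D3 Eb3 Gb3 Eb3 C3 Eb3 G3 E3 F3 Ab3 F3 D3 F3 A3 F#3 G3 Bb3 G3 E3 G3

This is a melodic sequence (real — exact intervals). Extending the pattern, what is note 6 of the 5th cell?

G#3

The unit is 7 notes. Position-6 pitches of the 3 shown cells: C3, D3, E3.
Extending up a 2nd: F#3 → G#3.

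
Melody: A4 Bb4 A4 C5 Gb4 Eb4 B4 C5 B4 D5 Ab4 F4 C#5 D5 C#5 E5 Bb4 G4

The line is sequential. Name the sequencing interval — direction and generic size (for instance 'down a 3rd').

Taking 6-note groups, the heads are A4, B4, C#5: the pattern moves up a 2nd.
From A4 to B4: up a 2nd.

up a 2nd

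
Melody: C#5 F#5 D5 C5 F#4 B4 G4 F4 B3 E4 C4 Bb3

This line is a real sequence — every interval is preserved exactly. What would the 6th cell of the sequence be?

With a 4-note motive the entries are C#5, F#4, B3, each down a 5th from the previous.
Continuing the starts: E3 → A2 → D2.
So cell 6 is D2 G2 Eb2 Db2.

D2 G2 Eb2 Db2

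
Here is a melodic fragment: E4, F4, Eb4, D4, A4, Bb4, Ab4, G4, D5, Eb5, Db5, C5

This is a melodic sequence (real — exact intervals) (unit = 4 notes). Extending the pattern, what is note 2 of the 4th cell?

With 4-note cells, note 2 of each statement runs F4, Bb4, Eb5.
From Eb5, up a 4th gives Ab5.

Ab5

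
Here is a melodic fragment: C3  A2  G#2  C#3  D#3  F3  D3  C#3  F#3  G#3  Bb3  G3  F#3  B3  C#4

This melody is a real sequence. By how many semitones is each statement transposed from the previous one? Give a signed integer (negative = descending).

5

With a 5-note motive the entries are C3, F3, Bb3, each up a 4th from the previous.
C3 to F3 spans +5 semitones.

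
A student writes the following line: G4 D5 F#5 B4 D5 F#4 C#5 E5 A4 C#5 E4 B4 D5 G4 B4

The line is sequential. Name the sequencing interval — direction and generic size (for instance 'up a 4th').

With a 5-note motive the entries are G4, F#4, E4, each down a 2nd from the previous.
G4 to F#4 is down a 2nd.

down a 2nd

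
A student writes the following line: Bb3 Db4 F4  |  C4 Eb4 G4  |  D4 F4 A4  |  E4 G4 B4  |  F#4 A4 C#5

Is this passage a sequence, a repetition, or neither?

sequence

Each 3-note cell is the previous one transposed up a 2nd.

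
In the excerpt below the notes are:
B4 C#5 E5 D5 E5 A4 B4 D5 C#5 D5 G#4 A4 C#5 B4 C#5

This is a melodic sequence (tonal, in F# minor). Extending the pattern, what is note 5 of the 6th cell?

G#4

Grouping in 5s, the 5th note of each cell is E5, D5, C#5.
Carrying that down a 2nd forward: B4 → A4 → G#4.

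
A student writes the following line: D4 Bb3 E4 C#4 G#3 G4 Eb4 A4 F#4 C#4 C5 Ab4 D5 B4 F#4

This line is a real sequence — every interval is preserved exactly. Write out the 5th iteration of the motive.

The 5-note cells begin on D4, G4, C5 — each up a 4th from the last.
Extending up a 4th: F5 → Bb5.
Statement 5 starts on Bb5 and keeps the same exact contour: Bb5 Gb5 C6 A5 E5.

Bb5 Gb5 C6 A5 E5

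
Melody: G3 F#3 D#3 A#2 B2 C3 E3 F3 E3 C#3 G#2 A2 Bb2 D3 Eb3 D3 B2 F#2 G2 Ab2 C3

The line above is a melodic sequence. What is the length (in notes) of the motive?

Try groups of 7 (3 cells in 21 notes):
G3 F#3 D#3 A#2 B2 C3 E3 | F3 E3 C#3 G#2 A2 Bb2 D3 | Eb3 D3 B2 F#2 G2 Ab2 C3
Each cell is the previous one down a 2nd — so the unit is 7 notes.

7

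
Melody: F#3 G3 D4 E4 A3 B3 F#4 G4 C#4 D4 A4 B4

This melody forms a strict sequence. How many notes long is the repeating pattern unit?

12 notes total. Splitting into 3 groups of 4:
F#3 G3 D4 E4 | A3 B3 F#4 G4 | C#4 D4 A4 B4
Every group is a transposition up a 3rd of the one before; no shorter unit works.

4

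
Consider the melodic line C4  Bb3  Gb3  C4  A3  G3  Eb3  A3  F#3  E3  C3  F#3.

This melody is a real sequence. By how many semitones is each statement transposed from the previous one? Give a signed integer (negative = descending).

-3

Unit = 4 notes; the statements start on C4, A3, F#3, moving down a 3rd each time.
Counting half-steps from C4 to A3: -3.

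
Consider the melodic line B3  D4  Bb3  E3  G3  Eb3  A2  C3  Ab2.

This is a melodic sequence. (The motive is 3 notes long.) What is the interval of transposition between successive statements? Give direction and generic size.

down a 5th

With a 3-note motive the entries are B3, E3, A2, each down a 5th from the previous.
B3 to E3 is down a 5th.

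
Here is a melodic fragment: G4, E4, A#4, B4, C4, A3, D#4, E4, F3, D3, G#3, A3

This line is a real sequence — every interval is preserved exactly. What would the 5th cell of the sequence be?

Taking 4-note groups, the heads are G4, C4, F3: the pattern moves down a 5th.
Continuing the starts: Bb2 → Eb2.
Statement 5 starts on Eb2 and keeps the same exact contour: Eb2 C2 F#2 G2.

Eb2 C2 F#2 G2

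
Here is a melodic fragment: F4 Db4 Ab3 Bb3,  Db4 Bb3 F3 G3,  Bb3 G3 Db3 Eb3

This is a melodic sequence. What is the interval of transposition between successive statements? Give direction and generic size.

down a 3rd

With a 4-note motive the entries are F4, Db4, Bb3, each down a 3rd from the previous.
F4 to Db4 is down a 3rd.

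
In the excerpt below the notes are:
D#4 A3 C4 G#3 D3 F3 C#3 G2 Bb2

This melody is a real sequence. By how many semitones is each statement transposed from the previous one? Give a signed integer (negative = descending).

Unit = 3 notes; the statements start on D#4, G#3, C#3, moving down a 5th each time.
D#4 to G#3 spans -7 semitones.

-7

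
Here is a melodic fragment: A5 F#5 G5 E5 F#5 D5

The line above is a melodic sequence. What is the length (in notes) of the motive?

6 notes total. Splitting into 3 groups of 2:
A5 F#5 | G5 E5 | F#5 D5
Each cell is the previous one down a 2nd — so the unit is 2 notes.

2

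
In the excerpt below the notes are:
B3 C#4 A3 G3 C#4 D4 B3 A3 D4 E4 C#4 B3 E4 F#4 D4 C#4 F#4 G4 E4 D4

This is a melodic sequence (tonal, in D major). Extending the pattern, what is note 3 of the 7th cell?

The unit is 4 notes. Position-3 pitches of the 5 shown cells: A3, B3, C#4, D4, E4.
Extending up a 2nd: F#4 → G4.

G4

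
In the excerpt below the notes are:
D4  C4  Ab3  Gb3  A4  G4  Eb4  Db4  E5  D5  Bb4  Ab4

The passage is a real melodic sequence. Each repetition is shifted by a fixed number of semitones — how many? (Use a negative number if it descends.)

7

With a 4-note motive the entries are D4, A4, E5, each up a 5th from the previous.
D4→A4 is 69 − 62 = 7 semitones.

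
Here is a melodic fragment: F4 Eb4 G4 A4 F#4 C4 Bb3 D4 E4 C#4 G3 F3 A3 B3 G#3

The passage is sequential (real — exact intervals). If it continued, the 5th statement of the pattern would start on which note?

Taking 5-note groups, the heads are F4, C4, G3: the pattern moves down a 4th.
Continuing: D3 → A2. Statement 5 starts on A2.

A2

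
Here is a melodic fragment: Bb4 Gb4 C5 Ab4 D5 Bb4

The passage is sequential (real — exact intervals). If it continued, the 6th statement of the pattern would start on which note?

With a 2-note motive the entries are Bb4, C5, D5, each up a 2nd from the previous.
Continuing: E5 → F#5 → G#5. Statement 6 starts on G#5.

G#5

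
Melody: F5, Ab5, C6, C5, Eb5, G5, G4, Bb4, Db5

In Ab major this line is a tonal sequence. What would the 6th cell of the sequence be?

Unit = 3 notes; the statements start on F5, C5, G4, moving down a 4th each time.
Carrying on: Db4 → Ab3 → Eb3.
From Eb3 the diatonic shape gives Eb3 G3 Bb3.

Eb3 G3 Bb3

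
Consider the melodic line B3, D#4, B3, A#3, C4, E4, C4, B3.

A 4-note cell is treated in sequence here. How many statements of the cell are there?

2

8 notes in groups of 4 gives 8/4 = 2 statements.
Starts: B3, C4 — each up a 2nd.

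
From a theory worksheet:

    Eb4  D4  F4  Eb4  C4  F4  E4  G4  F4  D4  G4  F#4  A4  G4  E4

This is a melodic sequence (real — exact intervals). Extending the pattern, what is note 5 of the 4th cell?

The unit is 5 notes. Position-5 pitches of the 3 shown cells: C4, D4, E4.
From E4, up a 2nd gives F#4.

F#4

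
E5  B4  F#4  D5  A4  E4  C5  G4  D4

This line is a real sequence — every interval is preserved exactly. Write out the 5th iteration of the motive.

Ab4 Eb4 Bb3

The 3-note cells begin on E5, D5, C5 — each down a 2nd from the last.
Extending down a 2nd: Bb4 → Ab4.
Statement 5 starts on Ab4 and keeps the same exact contour: Ab4 Eb4 Bb3.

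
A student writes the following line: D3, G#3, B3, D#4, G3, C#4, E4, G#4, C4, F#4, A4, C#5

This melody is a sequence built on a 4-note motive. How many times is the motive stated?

3

12 notes in groups of 4 gives 12/4 = 3 statements.
Starts: D3, G3, C4 — each up a 4th.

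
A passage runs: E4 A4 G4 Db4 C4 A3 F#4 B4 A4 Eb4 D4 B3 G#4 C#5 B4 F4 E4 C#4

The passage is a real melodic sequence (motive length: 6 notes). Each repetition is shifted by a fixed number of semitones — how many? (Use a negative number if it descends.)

2

The 6-note cells begin on E4, F#4, G#4 — each up a 2nd from the last.
Counting half-steps from E4 to F#4: 2.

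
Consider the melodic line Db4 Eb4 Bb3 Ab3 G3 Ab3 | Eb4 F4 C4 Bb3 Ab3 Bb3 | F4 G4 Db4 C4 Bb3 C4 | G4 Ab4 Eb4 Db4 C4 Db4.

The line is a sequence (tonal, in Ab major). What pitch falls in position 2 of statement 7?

Db5

With 6-note cells, note 2 of each statement runs Eb4, F4, G4, Ab4.
Extending up a 2nd: Bb4 → C5 → Db5.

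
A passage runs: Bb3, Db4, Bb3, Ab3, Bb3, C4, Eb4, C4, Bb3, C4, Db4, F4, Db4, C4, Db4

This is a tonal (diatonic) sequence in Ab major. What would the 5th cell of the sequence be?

F4 Ab4 F4 Eb4 F4

Unit = 5 notes; the statements start on Bb3, C4, Db4, moving up a 2nd each time.
Continuing the starts: Eb4 → F4.
Statement 5 starts on F4 and keeps the same diatonic contour: F4 Ab4 F4 Eb4 F4.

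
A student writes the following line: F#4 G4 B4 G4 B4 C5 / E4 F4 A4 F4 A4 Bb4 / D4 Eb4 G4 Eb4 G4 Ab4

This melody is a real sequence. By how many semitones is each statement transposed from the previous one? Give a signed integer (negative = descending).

Taking 6-note groups, the heads are F#4, E4, D4: the pattern moves down a 2nd.
F#4 to E4 spans -2 semitones.

-2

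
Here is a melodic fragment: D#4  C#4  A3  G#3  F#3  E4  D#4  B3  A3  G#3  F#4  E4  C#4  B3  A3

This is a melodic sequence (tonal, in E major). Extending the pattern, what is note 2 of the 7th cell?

B4

Grouping in 5s, the 2nd note of each cell is C#4, D#4, E4.
Carrying that up a 2nd forward: F#4 → G#4 → A4 → B4.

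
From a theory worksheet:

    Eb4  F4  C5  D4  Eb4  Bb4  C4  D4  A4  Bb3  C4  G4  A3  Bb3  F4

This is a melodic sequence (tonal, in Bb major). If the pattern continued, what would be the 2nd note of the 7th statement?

With 3-note cells, note 2 of each statement runs F4, Eb4, D4, C4, Bb3.
Each moves down a 2nd. Continuing: A3 → G3.

G3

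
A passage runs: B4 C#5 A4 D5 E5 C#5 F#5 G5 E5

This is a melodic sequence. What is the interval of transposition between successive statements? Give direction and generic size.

The 3-note cells begin on B4, D5, F#5 — each up a 3rd from the last.
From B4 to D5: up a 3rd.

up a 3rd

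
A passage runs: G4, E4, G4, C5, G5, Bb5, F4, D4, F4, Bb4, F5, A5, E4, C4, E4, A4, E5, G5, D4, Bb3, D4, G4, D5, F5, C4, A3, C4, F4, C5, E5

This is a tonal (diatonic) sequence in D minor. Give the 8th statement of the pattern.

With a 6-note motive the entries are G4, F4, E4, D4, C4, each down a 2nd from the previous.
Extending down a 2nd: Bb3 → A3 → G3.
From G3 the diatonic shape gives G3 E3 G3 C4 G4 Bb4.

G3 E3 G3 C4 G4 Bb4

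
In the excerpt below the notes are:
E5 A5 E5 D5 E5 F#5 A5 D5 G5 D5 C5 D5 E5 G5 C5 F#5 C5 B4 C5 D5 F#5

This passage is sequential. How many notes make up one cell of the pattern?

There are 21 notes; a 7-note unit gives 3 cells:
E5 A5 E5 D5 E5 F#5 A5 | D5 G5 D5 C5 D5 E5 G5 | C5 F#5 C5 B4 C5 D5 F#5
That's a consistent down a 2nd shift per cell, and no other grouping gives one.

7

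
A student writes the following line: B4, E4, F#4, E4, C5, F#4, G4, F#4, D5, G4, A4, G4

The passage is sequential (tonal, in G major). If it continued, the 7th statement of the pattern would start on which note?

A5

Unit = 4 notes; the statements start on B4, C5, D5, moving up a 2nd each time.
Continuing: E5 → F#5 → G5 → A5. Statement 7 starts on A5.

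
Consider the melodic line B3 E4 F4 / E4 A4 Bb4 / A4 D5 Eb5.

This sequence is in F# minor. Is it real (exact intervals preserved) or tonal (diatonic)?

Each cell has the same semitone pattern (5, 1) — intervals are preserved exactly.
And F4 lies outside F# minor, so the sequence is real rather than tonal.

real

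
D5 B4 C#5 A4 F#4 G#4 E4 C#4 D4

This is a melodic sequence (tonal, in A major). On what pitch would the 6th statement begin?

Taking 3-note groups, the heads are D5, A4, E4: the pattern moves down a 4th.
Continuing: B3 → F#3 → C#3. Statement 6 starts on C#3.

C#3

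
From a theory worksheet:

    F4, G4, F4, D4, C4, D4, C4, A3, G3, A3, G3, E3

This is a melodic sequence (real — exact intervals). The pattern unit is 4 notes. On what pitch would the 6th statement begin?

With a 4-note motive the entries are F4, C4, G3, each down a 4th from the previous.
Continuing: D3 → A2 → E2. Statement 6 starts on E2.

E2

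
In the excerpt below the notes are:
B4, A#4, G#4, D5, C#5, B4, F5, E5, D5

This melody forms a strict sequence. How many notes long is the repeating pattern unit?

3

Try groups of 3 (3 cells in 9 notes):
B4 A#4 G#4 | D5 C#5 B4 | F5 E5 D5
That's a consistent up a 3rd shift per cell, and no other grouping gives one.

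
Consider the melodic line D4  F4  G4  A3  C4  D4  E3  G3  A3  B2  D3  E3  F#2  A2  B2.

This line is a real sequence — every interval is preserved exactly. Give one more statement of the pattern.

Unit = 3 notes; the statements start on D4, A3, E3, B2, F#2, moving down a 4th each time.
Statement 6 starts on C#2 and keeps the same exact contour: C#2 E2 F#2.

C#2 E2 F#2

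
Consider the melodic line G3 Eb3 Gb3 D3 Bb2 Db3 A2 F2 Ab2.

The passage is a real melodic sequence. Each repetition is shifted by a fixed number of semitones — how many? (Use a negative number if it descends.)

Unit = 3 notes; the statements start on G3, D3, A2, moving down a 4th each time.
G3→D3 is 50 − 55 = -5 semitones.

-5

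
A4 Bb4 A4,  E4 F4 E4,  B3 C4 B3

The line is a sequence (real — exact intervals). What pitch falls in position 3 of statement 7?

D#2

The unit is 3 notes. Position-3 pitches of the 3 shown cells: A4, E4, B3.
Extending down a 4th: F#3 → C#3 → G#2 → D#2.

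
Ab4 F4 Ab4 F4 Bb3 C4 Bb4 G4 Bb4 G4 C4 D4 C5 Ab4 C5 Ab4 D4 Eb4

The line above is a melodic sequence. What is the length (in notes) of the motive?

18 notes total. Splitting into 3 groups of 6:
Ab4 F4 Ab4 F4 Bb3 C4 | Bb4 G4 Bb4 G4 C4 D4 | C5 Ab4 C5 Ab4 D4 Eb4
Each cell is the previous one up a 2nd — so the unit is 6 notes.

6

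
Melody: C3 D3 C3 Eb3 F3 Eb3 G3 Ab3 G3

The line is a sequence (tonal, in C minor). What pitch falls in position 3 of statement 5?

D4

Grouping in 3s, the 3rd note of each cell is C3, Eb3, G3.
Each moves up a 3rd. Continuing: Bb3 → D4.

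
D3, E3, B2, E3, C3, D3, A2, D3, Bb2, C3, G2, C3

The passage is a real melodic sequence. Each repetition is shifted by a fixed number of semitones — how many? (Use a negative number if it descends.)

Taking 4-note groups, the heads are D3, C3, Bb2: the pattern moves down a 2nd.
D3→C3 is 48 − 50 = -2 semitones.

-2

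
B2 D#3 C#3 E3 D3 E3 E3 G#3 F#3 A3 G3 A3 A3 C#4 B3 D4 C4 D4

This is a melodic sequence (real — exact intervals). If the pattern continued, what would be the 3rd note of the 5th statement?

The unit is 6 notes. Position-3 pitches of the 3 shown cells: C#3, F#3, B3.
Carrying that up a 4th forward: E4 → A4.

A4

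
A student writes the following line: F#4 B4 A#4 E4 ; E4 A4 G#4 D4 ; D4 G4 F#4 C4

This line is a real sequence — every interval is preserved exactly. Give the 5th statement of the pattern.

Bb3 Eb4 D4 Ab3

Unit = 4 notes; the statements start on F#4, E4, D4, moving down a 2nd each time.
Continuing the starts: C4 → Bb3.
From Bb3 the exact shape gives Bb3 Eb4 D4 Ab3.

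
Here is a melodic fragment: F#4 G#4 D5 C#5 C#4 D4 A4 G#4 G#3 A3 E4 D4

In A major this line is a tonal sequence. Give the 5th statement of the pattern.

Unit = 4 notes; the statements start on F#4, C#4, G#3, moving down a 4th each time.
Continuing the starts: D3 → A2.
From A2 the diatonic shape gives A2 B2 F#3 E3.

A2 B2 F#3 E3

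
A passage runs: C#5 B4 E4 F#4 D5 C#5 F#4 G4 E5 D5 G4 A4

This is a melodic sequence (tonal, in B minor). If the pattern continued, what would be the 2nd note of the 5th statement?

With 4-note cells, note 2 of each statement runs B4, C#5, D5.
Each moves up a 2nd. Continuing: E5 → F#5.

F#5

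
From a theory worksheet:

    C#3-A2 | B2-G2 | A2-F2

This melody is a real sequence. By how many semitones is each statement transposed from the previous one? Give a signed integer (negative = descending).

-2

Unit = 2 notes; the statements start on C#3, B2, A2, moving down a 2nd each time.
Counting half-steps from C#3 to B2: -2.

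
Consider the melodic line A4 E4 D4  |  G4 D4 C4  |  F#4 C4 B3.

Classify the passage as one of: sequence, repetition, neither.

Each 3-note cell is the previous one transposed down a 2nd.

sequence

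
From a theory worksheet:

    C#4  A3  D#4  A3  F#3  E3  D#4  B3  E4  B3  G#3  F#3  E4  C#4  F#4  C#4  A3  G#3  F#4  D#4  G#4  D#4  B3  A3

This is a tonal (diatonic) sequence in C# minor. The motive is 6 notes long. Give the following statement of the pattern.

Taking 6-note groups, the heads are C#4, D#4, E4, F#4: the pattern moves up a 2nd.
Statement 5 starts on G#4 and keeps the same diatonic contour: G#4 E4 A4 E4 C#4 B3.

G#4 E4 A4 E4 C#4 B3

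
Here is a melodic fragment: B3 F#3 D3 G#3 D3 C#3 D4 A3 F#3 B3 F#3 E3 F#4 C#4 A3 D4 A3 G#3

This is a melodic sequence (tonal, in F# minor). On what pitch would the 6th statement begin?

E5

Taking 6-note groups, the heads are B3, D4, F#4: the pattern moves up a 3rd.
Continuing: A4 → C#5 → E5. Statement 6 starts on E5.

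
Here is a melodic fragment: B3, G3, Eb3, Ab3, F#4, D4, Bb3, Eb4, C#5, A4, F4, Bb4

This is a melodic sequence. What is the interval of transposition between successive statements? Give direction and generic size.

The 4-note cells begin on B3, F#4, C#5 — each up a 5th from the last.
From B3 to F#4: up a 5th.

up a 5th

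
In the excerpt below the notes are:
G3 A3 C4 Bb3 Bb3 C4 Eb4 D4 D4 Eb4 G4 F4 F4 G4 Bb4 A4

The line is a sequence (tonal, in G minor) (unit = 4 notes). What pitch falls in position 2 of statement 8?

With 4-note cells, note 2 of each statement runs A3, C4, Eb4, G4.
Extending up a 3rd: Bb4 → D5 → F5 → A5.

A5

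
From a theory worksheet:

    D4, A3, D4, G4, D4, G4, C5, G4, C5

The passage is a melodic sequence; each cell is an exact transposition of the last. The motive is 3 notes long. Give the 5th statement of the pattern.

Bb5 F5 Bb5

The 3-note cells begin on D4, G4, C5 — each up a 4th from the last.
Continuing the starts: F5 → Bb5.
So cell 5 is Bb5 F5 Bb5.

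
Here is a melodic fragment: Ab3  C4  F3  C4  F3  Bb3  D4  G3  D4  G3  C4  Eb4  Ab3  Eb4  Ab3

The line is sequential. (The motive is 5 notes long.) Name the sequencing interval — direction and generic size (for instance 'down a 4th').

up a 2nd

Taking 5-note groups, the heads are Ab3, Bb3, C4: the pattern moves up a 2nd.
Ab3 to Bb3 is up a 2nd.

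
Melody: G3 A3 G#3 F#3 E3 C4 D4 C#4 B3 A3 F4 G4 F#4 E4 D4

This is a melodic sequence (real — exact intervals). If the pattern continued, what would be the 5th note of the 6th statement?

F5

With 5-note cells, note 5 of each statement runs E3, A3, D4.
Extending up a 4th: G4 → C5 → F5.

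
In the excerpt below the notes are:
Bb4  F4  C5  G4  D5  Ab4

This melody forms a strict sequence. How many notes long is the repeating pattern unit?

2

Try groups of 2 (3 cells in 6 notes):
Bb4 F4 | C5 G4 | D5 Ab4
Every group is a transposition up a 2nd of the one before; no shorter unit works.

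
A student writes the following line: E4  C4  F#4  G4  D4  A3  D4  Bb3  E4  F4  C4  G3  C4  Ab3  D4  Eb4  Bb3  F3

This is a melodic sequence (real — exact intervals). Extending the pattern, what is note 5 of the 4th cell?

Grouping in 6s, the 5th note of each cell is D4, C4, Bb3.
From Bb3, down a 2nd gives Ab3.

Ab3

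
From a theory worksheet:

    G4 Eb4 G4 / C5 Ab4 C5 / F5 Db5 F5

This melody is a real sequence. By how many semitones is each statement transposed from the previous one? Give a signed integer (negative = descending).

5

The 3-note cells begin on G4, C5, F5 — each up a 4th from the last.
G4→C5 is 72 − 67 = 5 semitones.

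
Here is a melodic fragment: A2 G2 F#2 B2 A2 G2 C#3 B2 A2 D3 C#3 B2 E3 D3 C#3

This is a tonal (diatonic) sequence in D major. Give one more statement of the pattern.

F#3 E3 D3

The 3-note cells begin on A2, B2, C#3, D3, E3 — each up a 2nd from the last.
So cell 6 is F#3 E3 D3.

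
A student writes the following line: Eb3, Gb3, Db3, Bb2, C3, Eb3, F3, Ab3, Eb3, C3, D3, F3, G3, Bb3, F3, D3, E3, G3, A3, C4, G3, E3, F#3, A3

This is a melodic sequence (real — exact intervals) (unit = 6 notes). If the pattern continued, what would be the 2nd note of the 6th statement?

E4

The unit is 6 notes. Position-2 pitches of the 4 shown cells: Gb3, Ab3, Bb3, C4.
Carrying that up a 2nd forward: D4 → E4.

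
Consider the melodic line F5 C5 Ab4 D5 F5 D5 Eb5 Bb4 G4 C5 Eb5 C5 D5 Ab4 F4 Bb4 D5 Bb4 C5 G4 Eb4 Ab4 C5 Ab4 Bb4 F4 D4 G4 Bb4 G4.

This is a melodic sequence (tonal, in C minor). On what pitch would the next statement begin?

Ab4

The 6-note cells begin on F5, Eb5, D5, C5, Bb4 — each down a 2nd from the last.
The next head, down a 2nd from Bb4, is Ab4.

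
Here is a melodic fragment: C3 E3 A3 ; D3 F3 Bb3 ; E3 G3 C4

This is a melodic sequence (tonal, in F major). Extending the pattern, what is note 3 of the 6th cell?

Grouping in 3s, the 3rd note of each cell is A3, Bb3, C4.
Extending up a 2nd: D4 → E4 → F4.

F4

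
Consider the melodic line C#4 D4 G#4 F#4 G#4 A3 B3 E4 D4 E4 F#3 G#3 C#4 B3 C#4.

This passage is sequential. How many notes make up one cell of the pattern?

5

15 notes total. Splitting into 3 groups of 5:
C#4 D4 G#4 F#4 G#4 | A3 B3 E4 D4 E4 | F#3 G#3 C#4 B3 C#4
Every group is a transposition down a 3rd of the one before; no shorter unit works.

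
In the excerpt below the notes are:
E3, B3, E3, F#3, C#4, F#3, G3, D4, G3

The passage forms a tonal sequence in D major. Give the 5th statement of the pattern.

B3 F#4 B3

The 3-note cells begin on E3, F#3, G3 — each up a 2nd from the last.
Continuing the starts: A3 → B3.
So cell 5 is B3 F#4 B3.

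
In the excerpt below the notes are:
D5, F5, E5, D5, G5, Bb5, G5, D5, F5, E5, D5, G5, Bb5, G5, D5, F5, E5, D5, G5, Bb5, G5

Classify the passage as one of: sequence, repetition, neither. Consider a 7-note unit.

Each 7-note cell is identical (D5 F5 E5 D5 G5 Bb5 G5), restated at the same pitch.

repetition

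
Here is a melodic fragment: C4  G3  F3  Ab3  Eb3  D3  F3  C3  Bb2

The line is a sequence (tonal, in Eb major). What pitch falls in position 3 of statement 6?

Grouping in 3s, the 3rd note of each cell is F3, D3, Bb2.
Carrying that down a 3rd forward: G2 → Eb2 → C2.

C2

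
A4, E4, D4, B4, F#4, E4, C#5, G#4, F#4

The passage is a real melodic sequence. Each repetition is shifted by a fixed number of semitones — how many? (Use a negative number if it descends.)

2

The 3-note cells begin on A4, B4, C#5 — each up a 2nd from the last.
A4 to B4 spans +2 semitones.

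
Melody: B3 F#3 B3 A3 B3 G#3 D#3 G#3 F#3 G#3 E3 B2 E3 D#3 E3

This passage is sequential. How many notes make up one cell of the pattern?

There are 15 notes; a 5-note unit gives 3 cells:
B3 F#3 B3 A3 B3 | G#3 D#3 G#3 F#3 G#3 | E3 B2 E3 D#3 E3
Every group is a transposition down a 3rd of the one before; no shorter unit works.

5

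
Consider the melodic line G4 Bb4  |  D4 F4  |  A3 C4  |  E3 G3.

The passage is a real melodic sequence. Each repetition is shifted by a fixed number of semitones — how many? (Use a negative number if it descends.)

-5

Taking 2-note groups, the heads are G4, D4, A3, E3: the pattern moves down a 4th.
G4 to D4 spans -5 semitones.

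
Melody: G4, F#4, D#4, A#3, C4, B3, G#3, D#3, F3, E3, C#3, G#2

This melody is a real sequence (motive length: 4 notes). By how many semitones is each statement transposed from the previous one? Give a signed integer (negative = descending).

-7

The 4-note cells begin on G4, C4, F3 — each down a 5th from the last.
G4 to C4 spans -7 semitones.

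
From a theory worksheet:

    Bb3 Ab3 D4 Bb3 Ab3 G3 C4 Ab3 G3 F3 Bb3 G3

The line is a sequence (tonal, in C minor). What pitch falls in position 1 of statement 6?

D3

The unit is 4 notes. Position-1 pitches of the 3 shown cells: Bb3, Ab3, G3.
Carrying that down a 2nd forward: F3 → Eb3 → D3.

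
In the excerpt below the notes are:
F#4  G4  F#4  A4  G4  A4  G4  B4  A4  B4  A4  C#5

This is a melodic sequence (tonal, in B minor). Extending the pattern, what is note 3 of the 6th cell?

Grouping in 4s, the 3rd note of each cell is F#4, G4, A4.
Extending up a 2nd: B4 → C#5 → D5.

D5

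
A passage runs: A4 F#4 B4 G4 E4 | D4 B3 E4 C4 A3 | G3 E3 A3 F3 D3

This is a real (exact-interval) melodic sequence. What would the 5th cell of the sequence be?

The 5-note cells begin on A4, D4, G3 — each down a 5th from the last.
Extending down a 5th: C3 → F2.
From F2 the exact shape gives F2 D2 G2 Eb2 C2.

F2 D2 G2 Eb2 C2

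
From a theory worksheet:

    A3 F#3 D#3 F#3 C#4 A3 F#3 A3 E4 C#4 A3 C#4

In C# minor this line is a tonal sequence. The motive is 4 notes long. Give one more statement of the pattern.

G#4 E4 C#4 E4

With a 4-note motive the entries are A3, C#4, E4, each up a 3rd from the previous.
Statement 4 starts on G#4 and keeps the same diatonic contour: G#4 E4 C#4 E4.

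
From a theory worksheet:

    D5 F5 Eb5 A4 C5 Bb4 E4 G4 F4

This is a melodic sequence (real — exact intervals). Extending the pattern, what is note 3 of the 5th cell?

G3

The unit is 3 notes. Position-3 pitches of the 3 shown cells: Eb5, Bb4, F4.
Carrying that down a 4th forward: C4 → G3.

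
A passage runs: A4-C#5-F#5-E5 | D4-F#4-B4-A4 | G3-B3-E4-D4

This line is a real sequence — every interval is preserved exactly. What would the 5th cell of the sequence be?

F2 A2 D3 C3

With a 4-note motive the entries are A4, D4, G3, each down a 5th from the previous.
Carrying on: C3 → F2.
From F2 the exact shape gives F2 A2 D3 C3.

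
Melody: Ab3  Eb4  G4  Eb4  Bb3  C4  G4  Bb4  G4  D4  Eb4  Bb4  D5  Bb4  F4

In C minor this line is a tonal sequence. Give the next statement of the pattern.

Taking 5-note groups, the heads are Ab3, C4, Eb4: the pattern moves up a 3rd.
Statement 4 starts on G4 and keeps the same diatonic contour: G4 D5 F5 D5 Ab4.

G4 D5 F5 D5 Ab4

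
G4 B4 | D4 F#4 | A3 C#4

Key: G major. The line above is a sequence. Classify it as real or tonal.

real

Each cell has the same semitone pattern (4,) — intervals are preserved exactly.
And C#4 lies outside G major, so the sequence is real rather than tonal.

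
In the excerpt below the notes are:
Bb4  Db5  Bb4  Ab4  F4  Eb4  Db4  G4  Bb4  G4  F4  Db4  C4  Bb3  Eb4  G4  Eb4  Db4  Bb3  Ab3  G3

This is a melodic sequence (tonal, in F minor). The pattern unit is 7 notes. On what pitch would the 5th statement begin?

Taking 7-note groups, the heads are Bb4, G4, Eb4: the pattern moves down a 3rd.
Continuing: C4 → Ab3. Statement 5 starts on Ab3.

Ab3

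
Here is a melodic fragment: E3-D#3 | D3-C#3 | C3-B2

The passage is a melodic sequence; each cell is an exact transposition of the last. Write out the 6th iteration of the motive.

Gb2 F2

The 2-note cells begin on E3, D3, C3 — each down a 2nd from the last.
Extending down a 2nd: Bb2 → Ab2 → Gb2.
So cell 6 is Gb2 F2.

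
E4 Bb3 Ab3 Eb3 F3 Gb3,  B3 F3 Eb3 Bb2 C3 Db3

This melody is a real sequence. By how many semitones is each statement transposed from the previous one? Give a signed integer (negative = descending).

-5

The 6-note cells begin on E4, B3 — each down a 4th from the last.
Counting half-steps from E4 to B3: -5.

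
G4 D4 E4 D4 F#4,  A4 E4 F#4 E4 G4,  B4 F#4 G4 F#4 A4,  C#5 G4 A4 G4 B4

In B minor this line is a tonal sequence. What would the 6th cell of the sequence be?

E5 B4 C#5 B4 D5

Unit = 5 notes; the statements start on G4, A4, B4, C#5, moving up a 2nd each time.
Extending up a 2nd: D5 → E5.
From E5 the diatonic shape gives E5 B4 C#5 B4 D5.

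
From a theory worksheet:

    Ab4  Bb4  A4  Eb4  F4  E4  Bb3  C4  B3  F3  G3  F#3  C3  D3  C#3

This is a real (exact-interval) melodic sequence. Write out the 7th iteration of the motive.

The 3-note cells begin on Ab4, Eb4, Bb3, F3, C3 — each down a 4th from the last.
Carrying on: G2 → D2.
Statement 7 starts on D2 and keeps the same exact contour: D2 E2 D#2.

D2 E2 D#2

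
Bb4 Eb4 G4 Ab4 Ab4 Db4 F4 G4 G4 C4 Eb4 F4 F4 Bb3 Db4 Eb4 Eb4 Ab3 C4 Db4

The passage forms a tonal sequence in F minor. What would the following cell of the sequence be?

The 4-note cells begin on Bb4, Ab4, G4, F4, Eb4 — each down a 2nd from the last.
From Db4 the diatonic shape gives Db4 G3 Bb3 C4.

Db4 G3 Bb3 C4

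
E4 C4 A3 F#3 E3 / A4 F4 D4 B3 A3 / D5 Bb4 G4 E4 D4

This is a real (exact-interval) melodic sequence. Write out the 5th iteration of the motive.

C6 Ab5 F5 D5 C5

The 5-note cells begin on E4, A4, D5 — each up a 4th from the last.
Extending up a 4th: G5 → C6.
Statement 5 starts on C6 and keeps the same exact contour: C6 Ab5 F5 D5 C5.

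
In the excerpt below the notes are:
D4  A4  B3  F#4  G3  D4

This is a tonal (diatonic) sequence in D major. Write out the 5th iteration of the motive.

With a 2-note motive the entries are D4, B3, G3, each down a 3rd from the previous.
Continuing the starts: E3 → C#3.
Statement 5 starts on C#3 and keeps the same diatonic contour: C#3 G3.

C#3 G3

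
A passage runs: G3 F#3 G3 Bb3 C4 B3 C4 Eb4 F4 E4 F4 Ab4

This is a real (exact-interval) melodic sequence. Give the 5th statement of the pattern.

Eb5 D5 Eb5 Gb5

The 4-note cells begin on G3, C4, F4 — each up a 4th from the last.
Carrying on: Bb4 → Eb5.
From Eb5 the exact shape gives Eb5 D5 Eb5 Gb5.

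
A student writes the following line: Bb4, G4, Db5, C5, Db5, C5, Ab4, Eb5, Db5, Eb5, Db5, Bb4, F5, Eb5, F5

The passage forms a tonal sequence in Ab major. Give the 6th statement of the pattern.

The 5-note cells begin on Bb4, C5, Db5 — each up a 2nd from the last.
Extending up a 2nd: Eb5 → F5 → G5.
So cell 6 is G5 Eb5 Bb5 Ab5 Bb5.

G5 Eb5 Bb5 Ab5 Bb5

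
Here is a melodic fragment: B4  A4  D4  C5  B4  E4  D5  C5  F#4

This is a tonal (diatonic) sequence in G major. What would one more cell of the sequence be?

Unit = 3 notes; the statements start on B4, C5, D5, moving up a 2nd each time.
From E5 the diatonic shape gives E5 D5 G4.

E5 D5 G4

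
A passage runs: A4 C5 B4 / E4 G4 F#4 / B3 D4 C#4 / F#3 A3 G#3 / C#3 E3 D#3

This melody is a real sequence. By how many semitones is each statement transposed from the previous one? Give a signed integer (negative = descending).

-5

With a 3-note motive the entries are A4, E4, B3, F#3, C#3, each down a 4th from the previous.
A4 to E4 spans -5 semitones.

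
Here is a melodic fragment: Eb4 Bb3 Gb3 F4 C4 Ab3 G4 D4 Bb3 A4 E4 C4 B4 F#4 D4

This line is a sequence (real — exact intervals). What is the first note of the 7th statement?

D#5

With a 3-note motive the entries are Eb4, F4, G4, A4, B4, each up a 2nd from the previous.
Continuing: C#5 → D#5. Statement 7 starts on D#5.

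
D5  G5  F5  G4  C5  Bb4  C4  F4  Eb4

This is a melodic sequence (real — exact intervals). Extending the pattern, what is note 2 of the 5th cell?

Eb3

Grouping in 3s, the 2nd note of each cell is G5, C5, F4.
Carrying that down a 5th forward: Bb3 → Eb3.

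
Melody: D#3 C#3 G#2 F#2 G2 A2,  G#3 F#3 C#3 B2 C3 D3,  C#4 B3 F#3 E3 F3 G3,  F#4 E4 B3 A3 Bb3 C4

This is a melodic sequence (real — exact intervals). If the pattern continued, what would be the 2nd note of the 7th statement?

G5

The unit is 6 notes. Position-2 pitches of the 4 shown cells: C#3, F#3, B3, E4.
Each moves up a 4th. Continuing: A4 → D5 → G5.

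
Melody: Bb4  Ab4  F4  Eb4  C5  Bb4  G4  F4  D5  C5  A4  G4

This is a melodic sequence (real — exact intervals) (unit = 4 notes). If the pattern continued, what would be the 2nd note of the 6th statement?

The unit is 4 notes. Position-2 pitches of the 3 shown cells: Ab4, Bb4, C5.
Each moves up a 2nd. Continuing: D5 → E5 → F#5.

F#5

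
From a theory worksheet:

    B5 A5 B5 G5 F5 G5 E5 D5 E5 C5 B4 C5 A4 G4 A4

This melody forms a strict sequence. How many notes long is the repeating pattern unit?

Try groups of 3 (5 cells in 15 notes):
B5 A5 B5 | G5 F5 G5 | E5 D5 E5 | C5 B4 C5 | A4 G4 A4
Each cell is the previous one down a 3rd — so the unit is 3 notes.

3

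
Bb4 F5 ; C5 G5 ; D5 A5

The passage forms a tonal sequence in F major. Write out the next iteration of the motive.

The 2-note cells begin on Bb4, C5, D5 — each up a 2nd from the last.
So cell 4 is E5 Bb5.

E5 Bb5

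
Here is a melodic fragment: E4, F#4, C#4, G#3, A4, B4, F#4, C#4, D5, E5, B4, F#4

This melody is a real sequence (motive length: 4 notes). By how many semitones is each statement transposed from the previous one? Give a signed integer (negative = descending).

5

Taking 4-note groups, the heads are E4, A4, D5: the pattern moves up a 4th.
E4 to A4 spans +5 semitones.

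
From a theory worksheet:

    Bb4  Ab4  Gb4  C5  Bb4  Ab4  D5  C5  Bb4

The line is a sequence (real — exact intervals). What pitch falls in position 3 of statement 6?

The unit is 3 notes. Position-3 pitches of the 3 shown cells: Gb4, Ab4, Bb4.
Each moves up a 2nd. Continuing: C5 → D5 → E5.

E5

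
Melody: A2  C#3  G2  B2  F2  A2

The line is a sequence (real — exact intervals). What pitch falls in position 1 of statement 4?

With 2-note cells, note 1 of each statement runs A2, G2, F2.
Each moves down a 2nd; the next is Eb2.

Eb2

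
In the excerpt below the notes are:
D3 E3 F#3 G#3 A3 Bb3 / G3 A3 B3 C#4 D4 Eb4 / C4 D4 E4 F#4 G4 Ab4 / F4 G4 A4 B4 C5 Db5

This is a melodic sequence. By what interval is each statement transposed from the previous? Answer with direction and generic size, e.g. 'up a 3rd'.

Unit = 6 notes; the statements start on D3, G3, C4, F4, moving up a 4th each time.
D3 to G3 is up a 4th.

up a 4th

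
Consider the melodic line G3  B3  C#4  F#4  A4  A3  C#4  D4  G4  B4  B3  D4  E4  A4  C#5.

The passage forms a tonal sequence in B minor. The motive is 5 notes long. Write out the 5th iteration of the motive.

The 5-note cells begin on G3, A3, B3 — each up a 2nd from the last.
Carrying on: C#4 → D4.
From D4 the diatonic shape gives D4 F#4 G4 C#5 E5.

D4 F#4 G4 C#5 E5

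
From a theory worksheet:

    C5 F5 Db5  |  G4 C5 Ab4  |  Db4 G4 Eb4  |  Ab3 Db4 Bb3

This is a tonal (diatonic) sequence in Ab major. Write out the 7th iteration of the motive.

F2 Bb2 G2

Unit = 3 notes; the statements start on C5, G4, Db4, Ab3, moving down a 4th each time.
Extending down a 4th: Eb3 → Bb2 → F2.
Statement 7 starts on F2 and keeps the same diatonic contour: F2 Bb2 G2.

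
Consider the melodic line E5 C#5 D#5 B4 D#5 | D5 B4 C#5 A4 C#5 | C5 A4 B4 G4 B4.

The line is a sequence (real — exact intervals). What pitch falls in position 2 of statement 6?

Eb4

The unit is 5 notes. Position-2 pitches of the 3 shown cells: C#5, B4, A4.
Carrying that down a 2nd forward: G4 → F4 → Eb4.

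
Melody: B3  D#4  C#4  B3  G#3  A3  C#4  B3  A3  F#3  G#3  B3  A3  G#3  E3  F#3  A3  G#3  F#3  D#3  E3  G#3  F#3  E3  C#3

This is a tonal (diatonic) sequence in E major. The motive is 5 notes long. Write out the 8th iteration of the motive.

Unit = 5 notes; the statements start on B3, A3, G#3, F#3, E3, moving down a 2nd each time.
Carrying on: D#3 → C#3 → B2.
From B2 the diatonic shape gives B2 D#3 C#3 B2 G#2.

B2 D#3 C#3 B2 G#2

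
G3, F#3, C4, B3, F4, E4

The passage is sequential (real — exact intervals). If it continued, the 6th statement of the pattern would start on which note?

Unit = 2 notes; the statements start on G3, C4, F4, moving up a 4th each time.
Extending the heads up a 4th: Bb4 → Eb5 → Ab5.

Ab5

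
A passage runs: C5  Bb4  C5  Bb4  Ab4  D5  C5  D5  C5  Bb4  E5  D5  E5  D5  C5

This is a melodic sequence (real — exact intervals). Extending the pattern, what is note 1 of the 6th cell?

With 5-note cells, note 1 of each statement runs C5, D5, E5.
Extending up a 2nd: F#5 → G#5 → A#5.

A#5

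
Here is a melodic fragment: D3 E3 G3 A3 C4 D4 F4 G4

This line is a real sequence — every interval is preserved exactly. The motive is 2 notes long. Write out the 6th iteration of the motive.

The 2-note cells begin on D3, G3, C4, F4 — each up a 4th from the last.
Carrying on: Bb4 → Eb5.
So cell 6 is Eb5 F5.

Eb5 F5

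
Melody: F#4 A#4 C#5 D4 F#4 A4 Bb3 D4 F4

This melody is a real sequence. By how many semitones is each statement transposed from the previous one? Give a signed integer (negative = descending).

-4

The 3-note cells begin on F#4, D4, Bb3 — each down a 3rd from the last.
Counting half-steps from F#4 to D4: -4.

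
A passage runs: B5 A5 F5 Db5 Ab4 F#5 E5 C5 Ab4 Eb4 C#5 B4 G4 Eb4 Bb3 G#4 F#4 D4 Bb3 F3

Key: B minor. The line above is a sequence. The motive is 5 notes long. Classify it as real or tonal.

Each cell has the same semitone pattern (-2, -4, -4, -5) — intervals are preserved exactly.
And F5 lies outside B minor, so the sequence is real rather than tonal.

real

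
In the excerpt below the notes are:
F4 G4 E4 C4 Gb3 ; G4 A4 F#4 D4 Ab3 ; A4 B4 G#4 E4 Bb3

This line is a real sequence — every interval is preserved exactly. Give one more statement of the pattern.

B4 C#5 A#4 F#4 C4

The 5-note cells begin on F4, G4, A4 — each up a 2nd from the last.
So cell 4 is B4 C#5 A#4 F#4 C4.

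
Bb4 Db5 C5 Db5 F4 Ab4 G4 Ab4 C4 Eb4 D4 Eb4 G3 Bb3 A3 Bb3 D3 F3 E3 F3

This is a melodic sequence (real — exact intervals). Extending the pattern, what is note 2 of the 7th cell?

G2

With 4-note cells, note 2 of each statement runs Db5, Ab4, Eb4, Bb3, F3.
Each moves down a 4th. Continuing: C3 → G2.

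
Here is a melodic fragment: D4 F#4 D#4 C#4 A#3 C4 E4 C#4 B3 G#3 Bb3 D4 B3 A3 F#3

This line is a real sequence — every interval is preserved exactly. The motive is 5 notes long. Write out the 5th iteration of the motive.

With a 5-note motive the entries are D4, C4, Bb3, each down a 2nd from the previous.
Carrying on: Ab3 → Gb3.
From Gb3 the exact shape gives Gb3 Bb3 G3 F3 D3.

Gb3 Bb3 G3 F3 D3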